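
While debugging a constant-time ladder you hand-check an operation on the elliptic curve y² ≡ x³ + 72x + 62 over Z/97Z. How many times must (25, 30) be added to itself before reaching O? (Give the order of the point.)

3

2P: tangent at (25, 30): λ = (3·25² + 72)/(2·30) ≡ 7/60. 60⁻¹ ≡ 76 (mod 97), so λ ≡ 7·76 ≡ 47.
  x = λ² - 25 - 25 = 2209 - 50 ≡ 25; y = λ·(25 - 25) - 30 ≡ 67. → (25, 67)
3P: (25, 67) + (25, 30): same x and y₁ ≡ -y₂, so the sum is O.
3P = O, so the order is 3.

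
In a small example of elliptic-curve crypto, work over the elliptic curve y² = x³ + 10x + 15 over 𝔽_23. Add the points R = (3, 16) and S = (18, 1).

(3, 7)

(3, 16) + (18, 1). λ = (1 - 16)/(18 - 3) ≡ 8/15 mod 23. 15⁻¹ ≡ 20 (mod 23), so λ ≡ 22.
  x = λ² - 3 - 18 = 484 - 21 ≡ 3; y = λ·(3 - 3) - 16 ≡ 7. → (3, 7)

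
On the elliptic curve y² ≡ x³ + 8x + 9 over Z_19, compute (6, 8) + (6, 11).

The two points share x = 6 and their y-coordinates satisfy 8 + 11 ≡ 0 (mod 19), so they are inverses. Their sum is the point at infinity.

O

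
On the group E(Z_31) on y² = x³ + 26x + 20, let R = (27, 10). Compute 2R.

tangent at (27, 10): λ = (3·27² + 26)/(2·10) ≡ 12/20. 20⁻¹ ≡ 14 (mod 31) since 20·14 = 280 ≡ 1, so λ ≡ 12·14 ≡ 13.
  x = λ² - 27 - 27 = 169 - 54 ≡ 22; y = λ·(27 - 22) - 10 ≡ 24. → (22, 24)

(22, 24)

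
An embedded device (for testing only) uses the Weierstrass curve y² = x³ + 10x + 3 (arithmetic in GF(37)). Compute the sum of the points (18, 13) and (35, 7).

(18, 13) + (35, 7). λ = (7 - 13)/(35 - 18) ≡ 31/17 mod 37. 17⁻¹ ≡ 24 (mod 37) since 17·24 = 408 ≡ 1, so λ ≡ 4.
  x = λ² - 18 - 35 = 16 - 53 ≡ 0; y = λ·(18 - 0) - 13 ≡ 22. → (0, 22)

(0, 22)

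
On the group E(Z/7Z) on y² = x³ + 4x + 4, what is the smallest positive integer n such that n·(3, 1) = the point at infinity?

2P: tangent at (3, 1): λ = (3·3² + 4)/(2·1) ≡ 3/2. 2⁻¹ ≡ 4 (mod 7) since 2·4 = 8 ≡ 1, so λ ≡ 3·4 ≡ 5.
  x = λ² - 3 - 3 = 25 - 6 ≡ 5; y = λ·(3 - 5) - 1 ≡ 3. → (5, 3)
3P: (5, 3) + (3, 1). λ = (1 - 3)/(3 - 5) ≡ 5/5 mod 7. 5⁻¹ ≡ 3 (mod 7), so λ ≡ 1.
  x = λ² - 5 - 3 = 1 - 8 ≡ 0; y = λ·(5 - 0) - 3 ≡ 2. → (0, 2)
4P: (0, 2) + (3, 1). λ = (1 - 2)/(3 - 0) ≡ 6/3 mod 7. 3⁻¹ ≡ 5 (mod 7), so λ ≡ 2.
  x = λ² - 0 - 3 = 4 - 3 ≡ 1; y = λ·(0 - 1) - 2 ≡ 3. → (1, 3)
5P: (1, 3) + (3, 1). λ = (1 - 3)/(3 - 1) ≡ 5/2 mod 7. 2⁻¹ ≡ 4 (mod 7), so λ ≡ 6.
  x = λ² - 1 - 3 = 36 - 4 ≡ 4; y = λ·(1 - 4) - 3 ≡ 0. → (4, 0)
6P: (4, 0) + (3, 1). λ = (1 - 0)/(3 - 4) ≡ 1/6 mod 7. 6⁻¹ ≡ 6 (mod 7) since 6·6 = 36 ≡ 1, so λ ≡ 6.
  x = λ² - 4 - 3 = 36 - 7 ≡ 1; y = λ·(4 - 1) - 0 ≡ 4. → (1, 4)
7P: (1, 4) + (3, 1). λ = (1 - 4)/(3 - 1) ≡ 4/2 mod 7. 2⁻¹ ≡ 4 (mod 7) since 2·4 = 8 ≡ 1, so λ ≡ 2.
  x = λ² - 1 - 3 = 4 - 4 ≡ 0; y = λ·(1 - 0) - 4 ≡ 5. → (0, 5)
8P: (0, 5) + (3, 1). λ = (1 - 5)/(3 - 0) ≡ 3/3 mod 7. 3⁻¹ ≡ 5 (mod 7), so λ ≡ 1.
  x = λ² - 0 - 3 = 1 - 3 ≡ 5; y = λ·(0 - 5) - 5 ≡ 4. → (5, 4)
9P: (5, 4) + (3, 1). λ = (1 - 4)/(3 - 5) ≡ 4/5 mod 7. 5⁻¹ ≡ 3 (mod 7), so λ ≡ 5.
  x = λ² - 5 - 3 = 25 - 8 ≡ 3; y = λ·(5 - 3) - 4 ≡ 6. → (3, 6)
10P: (3, 6) + (3, 1): same x and y₁ ≡ -y₂, so the sum is the point at infinity.
10P = the point at infinity, so the order is 10.

10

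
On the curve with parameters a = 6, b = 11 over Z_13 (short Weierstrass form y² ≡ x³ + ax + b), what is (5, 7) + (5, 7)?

(12, 11)

tangent at (5, 7): λ = (3·5² + 6)/(2·7) ≡ 3/1. 1⁻¹ ≡ 1 (mod 13) since 1·1 = 1 ≡ 1, so λ ≡ 3·1 ≡ 3.
  x = λ² - 5 - 5 = 9 - 10 ≡ 12; y = λ·(5 - 12) - 7 ≡ 11. → (12, 11)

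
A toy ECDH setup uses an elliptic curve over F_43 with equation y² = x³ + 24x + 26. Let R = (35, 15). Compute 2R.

tangent at (35, 15): λ = (3·35² + 24)/(2·15) ≡ 1/30. 30⁻¹ ≡ 33 (mod 43) since 30·33 = 990 ≡ 1, so λ ≡ 1·33 ≡ 33.
  x = λ² - 35 - 35 = 1089 - 70 ≡ 30; y = λ·(35 - 30) - 15 ≡ 21. → (30, 21)

(30, 21)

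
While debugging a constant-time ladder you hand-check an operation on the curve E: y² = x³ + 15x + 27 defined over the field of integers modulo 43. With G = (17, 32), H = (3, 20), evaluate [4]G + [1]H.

First 4G:
Repeated addition: build up to 4G.
2G: tangent at (17, 32): λ = (3·17² + 15)/(2·32) ≡ 22/21. 21⁻¹ ≡ 41 (mod 43), so λ ≡ 22·41 ≡ 42.
  x = λ² - 17 - 17 = 1764 - 34 ≡ 10; y = λ·(17 - 10) - 32 ≡ 4. → (10, 4)
3G: (10, 4) + (17, 32). λ = (32 - 4)/(17 - 10) ≡ 28/7 mod 43. 7⁻¹ ≡ 37 (mod 43), so λ ≡ 4.
  x = λ² - 10 - 17 = 16 - 27 ≡ 32; y = λ·(10 - 32) - 4 ≡ 37. → (32, 37)
4G: (32, 37) + (17, 32). λ = (32 - 37)/(17 - 32) ≡ 38/28 mod 43. 28⁻¹ ≡ 20 (mod 43) since 28·20 = 560 ≡ 1, so λ ≡ 29.
  x = λ² - 32 - 17 = 841 - 49 ≡ 18; y = λ·(32 - 18) - 37 ≡ 25. → (18, 25)
4G = (18, 25).
Finally 4G + H:
(18, 25) + (3, 20). λ = (20 - 25)/(3 - 18) ≡ 38/28 mod 43. 28⁻¹ ≡ 20 (mod 43) since 28·20 = 560 ≡ 1, so λ ≡ 29.
  x = λ² - 18 - 3 = 841 - 21 ≡ 3; y = λ·(18 - 3) - 25 ≡ 23. → (3, 23)

(3, 23)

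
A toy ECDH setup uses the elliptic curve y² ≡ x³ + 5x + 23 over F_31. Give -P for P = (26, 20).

-(26, 20) = (26, -20 mod 31) = (26, 11).

(26, 11)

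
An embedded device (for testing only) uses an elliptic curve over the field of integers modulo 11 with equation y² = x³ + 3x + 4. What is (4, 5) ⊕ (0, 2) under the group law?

(0, 9)

(4, 5) + (0, 2). λ = (2 - 5)/(0 - 4) ≡ 8/7 mod 11. 7⁻¹ ≡ 8 (mod 11), so λ ≡ 9.
  x = λ² - 4 - 0 = 81 - 4 ≡ 0; y = λ·(4 - 0) - 5 ≡ 9. → (0, 9)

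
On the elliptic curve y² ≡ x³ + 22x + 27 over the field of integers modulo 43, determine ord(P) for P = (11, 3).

8

2P: tangent at (11, 3): λ = (3·11² + 22)/(2·3) ≡ 41/6. 6⁻¹ ≡ 36 (mod 43), so λ ≡ 41·36 ≡ 14.
  x = λ² - 11 - 11 = 196 - 22 ≡ 2; y = λ·(11 - 2) - 3 ≡ 37. → (2, 37)
3P: (2, 37) + (11, 3). λ = (3 - 37)/(11 - 2) ≡ 9/9 mod 43. 9⁻¹ ≡ 24 (mod 43) since 9·24 = 216 ≡ 1, so λ ≡ 1.
  x = λ² - 2 - 11 = 1 - 13 ≡ 31; y = λ·(2 - 31) - 37 ≡ 20. → (31, 20)
4P: (31, 20) + (11, 3). λ = (3 - 20)/(11 - 31) ≡ 26/23 mod 43. 23⁻¹ ≡ 15 (mod 43) since 23·15 = 345 ≡ 1, so λ ≡ 3.
  x = λ² - 31 - 11 = 9 - 42 ≡ 10; y = λ·(31 - 10) - 20 ≡ 0. → (10, 0)
5P: (10, 0) + (11, 3). λ = (3 - 0)/(11 - 10) ≡ 3/1 mod 43. 1⁻¹ ≡ 1 (mod 43), so λ ≡ 3.
  x = λ² - 10 - 11 = 9 - 21 ≡ 31; y = λ·(10 - 31) - 0 ≡ 23. → (31, 23)
6P: (31, 23) + (11, 3). λ = (3 - 23)/(11 - 31) ≡ 23/23 mod 43. 23⁻¹ ≡ 15 (mod 43), so λ ≡ 1.
  x = λ² - 31 - 11 = 1 - 42 ≡ 2; y = λ·(31 - 2) - 23 ≡ 6. → (2, 6)
7P: (2, 6) + (11, 3). λ = (3 - 6)/(11 - 2) ≡ 40/9 mod 43. 9⁻¹ ≡ 24 (mod 43) since 9·24 = 216 ≡ 1, so λ ≡ 14.
  x = λ² - 2 - 11 = 196 - 13 ≡ 11; y = λ·(2 - 11) - 6 ≡ 40. → (11, 40)
8P: (11, 40) + (11, 3): same x and y₁ ≡ -y₂, so the sum is ∞.
8P = ∞, so the order is 8.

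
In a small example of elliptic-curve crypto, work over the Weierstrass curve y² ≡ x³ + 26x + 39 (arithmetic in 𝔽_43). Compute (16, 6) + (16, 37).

The two points share x = 16 and their y-coordinates satisfy 6 + 37 ≡ 0 (mod 43), so they are inverses. Their sum is O.

O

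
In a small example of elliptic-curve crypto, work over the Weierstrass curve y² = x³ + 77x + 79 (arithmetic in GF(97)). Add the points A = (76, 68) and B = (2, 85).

(76, 68) + (2, 85). λ = (85 - 68)/(2 - 76) ≡ 17/23 mod 97. 23⁻¹ ≡ 38 (mod 97), so λ ≡ 64.
  x = λ² - 76 - 2 = 4096 - 78 ≡ 41; y = λ·(76 - 41) - 68 ≡ 38. → (41, 38)

(41, 38)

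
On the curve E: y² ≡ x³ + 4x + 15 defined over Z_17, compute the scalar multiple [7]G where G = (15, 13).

O

Double-and-add on 7 = (111)₂. Start with G = (15, 13) for the leading 1-bit.
double: tangent at (15, 13): λ = (3·15² + 4)/(2·13) ≡ 16/9. 9⁻¹ ≡ 2 (mod 17) since 9·2 = 18 ≡ 1, so λ ≡ 16·2 ≡ 15.
  x = λ² - 15 - 15 = 225 - 30 ≡ 8; y = λ·(15 - 8) - 13 ≡ 7. → (8, 7)
add G: (8, 7) + (15, 13). λ = (13 - 7)/(15 - 8) ≡ 6/7 mod 17. 7⁻¹ ≡ 5 (mod 17), so λ ≡ 13.
  x = λ² - 8 - 15 = 169 - 23 ≡ 10; y = λ·(8 - 10) - 7 ≡ 1. → (10, 1)
double: tangent at (10, 1): λ = (3·10² + 4)/(2·1) ≡ 15/2. 2⁻¹ ≡ 9 (mod 17), so λ ≡ 15·9 ≡ 16.
  x = λ² - 10 - 10 = 256 - 20 ≡ 15; y = λ·(10 - 15) - 1 ≡ 4. → (15, 4)
add G: (15, 4) + (15, 13): same x and y₁ ≡ -y₂, so the sum is O.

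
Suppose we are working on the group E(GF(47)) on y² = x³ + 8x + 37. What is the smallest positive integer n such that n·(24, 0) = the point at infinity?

2P: (24, 0) + (24, 0): same x and y₁ ≡ -y₂, so the sum is the point at infinity.
2P = the point at infinity, so the order is 2.

2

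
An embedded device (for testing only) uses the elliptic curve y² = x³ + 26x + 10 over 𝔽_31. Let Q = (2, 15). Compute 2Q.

tangent at (2, 15): λ = (3·2² + 26)/(2·15) ≡ 7/30. 30⁻¹ ≡ 30 (mod 31), so λ ≡ 7·30 ≡ 24.
  x = λ² - 2 - 2 = 576 - 4 ≡ 14; y = λ·(2 - 14) - 15 ≡ 7. → (14, 7)

(14, 7)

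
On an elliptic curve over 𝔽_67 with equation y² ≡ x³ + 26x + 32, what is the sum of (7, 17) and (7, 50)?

The two points share x = 7 and their y-coordinates satisfy 17 + 50 ≡ 0 (mod 67), so they are inverses. Their sum is ∞.

O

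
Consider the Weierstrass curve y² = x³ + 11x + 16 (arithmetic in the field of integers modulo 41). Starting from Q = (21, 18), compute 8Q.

(40, 2)

Repeated addition: build up to 8Q.
2Q: tangent at (21, 18): λ = (3·21² + 11)/(2·18) ≡ 22/36. 36⁻¹ ≡ 8 (mod 41) since 36·8 = 288 ≡ 1, so λ ≡ 22·8 ≡ 12.
  x = λ² - 21 - 21 = 144 - 42 ≡ 20; y = λ·(21 - 20) - 18 ≡ 35. → (20, 35)
3Q: (20, 35) + (21, 18). λ = (18 - 35)/(21 - 20) ≡ 24/1 mod 41. 1⁻¹ ≡ 1 (mod 41), so λ ≡ 24.
  x = λ² - 20 - 21 = 576 - 41 ≡ 2; y = λ·(20 - 2) - 35 ≡ 28. → (2, 28)
4Q: (2, 28) + (21, 18). λ = (18 - 28)/(21 - 2) ≡ 31/19 mod 41. 19⁻¹ ≡ 13 (mod 41), so λ ≡ 34.
  x = λ² - 2 - 21 = 1156 - 23 ≡ 26; y = λ·(2 - 26) - 28 ≡ 17. → (26, 17)
5Q: (26, 17) + (21, 18). λ = (18 - 17)/(21 - 26) ≡ 1/36 mod 41. 36⁻¹ ≡ 8 (mod 41), so λ ≡ 8.
  x = λ² - 26 - 21 = 64 - 47 ≡ 17; y = λ·(26 - 17) - 17 ≡ 14. → (17, 14)
6Q: (17, 14) + (21, 18). λ = (18 - 14)/(21 - 17) ≡ 4/4 mod 41. 4⁻¹ ≡ 31 (mod 41), so λ ≡ 1.
  x = λ² - 17 - 21 = 1 - 38 ≡ 4; y = λ·(17 - 4) - 14 ≡ 40. → (4, 40)
7Q: (4, 40) + (21, 18). λ = (18 - 40)/(21 - 4) ≡ 19/17 mod 41. 17⁻¹ ≡ 29 (mod 41) since 17·29 = 493 ≡ 1, so λ ≡ 18.
  x = λ² - 4 - 21 = 324 - 25 ≡ 12; y = λ·(4 - 12) - 40 ≡ 21. → (12, 21)
8Q: (12, 21) + (21, 18). λ = (18 - 21)/(21 - 12) ≡ 38/9 mod 41. 9⁻¹ ≡ 32 (mod 41) since 9·32 = 288 ≡ 1, so λ ≡ 27.
  x = λ² - 12 - 21 = 729 - 33 ≡ 40; y = λ·(12 - 40) - 21 ≡ 2. → (40, 2)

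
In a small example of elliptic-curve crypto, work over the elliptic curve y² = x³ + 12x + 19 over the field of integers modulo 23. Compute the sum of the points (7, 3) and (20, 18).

(4, 4)

(7, 3) + (20, 18). λ = (18 - 3)/(20 - 7) ≡ 15/13 mod 23. 13⁻¹ ≡ 16 (mod 23), so λ ≡ 10.
  x = λ² - 7 - 20 = 100 - 27 ≡ 4; y = λ·(7 - 4) - 3 ≡ 4. → (4, 4)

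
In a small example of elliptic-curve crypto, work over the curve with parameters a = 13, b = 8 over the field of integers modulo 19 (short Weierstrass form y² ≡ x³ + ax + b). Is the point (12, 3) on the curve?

no

y² = 3² ≡ 9; x³ + 13x + 8 = 1892 ≡ 11 (mod 19). 9 ≠ 11.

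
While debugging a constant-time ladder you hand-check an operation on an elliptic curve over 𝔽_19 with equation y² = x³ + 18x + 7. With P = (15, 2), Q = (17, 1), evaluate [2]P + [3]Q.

First 2P:
Repeated addition: build up to 2P.
2P: tangent at (15, 2): λ = (3·15² + 18)/(2·2) ≡ 9/4. 4⁻¹ ≡ 5 (mod 19) since 4·5 = 20 ≡ 1, so λ ≡ 9·5 ≡ 7.
  x = λ² - 15 - 15 = 49 - 30 ≡ 0; y = λ·(15 - 0) - 2 ≡ 8. → (0, 8)
2P = (0, 8).
Next 3Q:
Repeated addition: build up to 3Q.
2Q: tangent at (17, 1): λ = (3·17² + 18)/(2·1) ≡ 11/2. 2⁻¹ ≡ 10 (mod 19) since 2·10 = 20 ≡ 1, so λ ≡ 11·10 ≡ 15.
  x = λ² - 17 - 17 = 225 - 34 ≡ 1; y = λ·(17 - 1) - 1 ≡ 11. → (1, 11)
3Q: (1, 11) + (17, 1). λ = (1 - 11)/(17 - 1) ≡ 9/16 mod 19. 16⁻¹ ≡ 6 (mod 19), so λ ≡ 16.
  x = λ² - 1 - 17 = 256 - 18 ≡ 10; y = λ·(1 - 10) - 11 ≡ 16. → (10, 16)
3Q = (10, 16).
Finally 2P + 3Q:
(0, 8) + (10, 16). λ = (16 - 8)/(10 - 0) ≡ 8/10 mod 19. 10⁻¹ ≡ 2 (mod 19), so λ ≡ 16.
  x = λ² - 0 - 10 = 256 - 10 ≡ 18; y = λ·(0 - 18) - 8 ≡ 8. → (18, 8)

(18, 8)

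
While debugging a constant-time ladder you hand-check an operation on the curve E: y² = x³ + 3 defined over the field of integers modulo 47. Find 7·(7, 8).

(45, 18)

Write G = (7, 8).
Double-and-add on 7 = (111)₂. Start with G = (7, 8) for the leading 1-bit.
double: tangent at (7, 8): λ = (3·7² + 0)/(2·8) ≡ 6/16. 16⁻¹ ≡ 3 (mod 47), so λ ≡ 6·3 ≡ 18.
  x = λ² - 7 - 7 = 324 - 14 ≡ 28; y = λ·(7 - 28) - 8 ≡ 37. → (28, 37)
add G: (28, 37) + (7, 8). λ = (8 - 37)/(7 - 28) ≡ 18/26 mod 47. 26⁻¹ ≡ 38 (mod 47), so λ ≡ 26.
  x = λ² - 28 - 7 = 676 - 35 ≡ 30; y = λ·(28 - 30) - 37 ≡ 5. → (30, 5)
double: tangent at (30, 5): λ = (3·30² + 0)/(2·5) ≡ 21/10. 10⁻¹ ≡ 33 (mod 47) since 10·33 = 330 ≡ 1, so λ ≡ 21·33 ≡ 35.
  x = λ² - 30 - 30 = 1225 - 60 ≡ 37; y = λ·(30 - 37) - 5 ≡ 32. → (37, 32)
add G: (37, 32) + (7, 8). λ = (8 - 32)/(7 - 37) ≡ 23/17 mod 47. 17⁻¹ ≡ 36 (mod 47), so λ ≡ 29.
  x = λ² - 37 - 7 = 841 - 44 ≡ 45; y = λ·(37 - 45) - 32 ≡ 18. → (45, 18)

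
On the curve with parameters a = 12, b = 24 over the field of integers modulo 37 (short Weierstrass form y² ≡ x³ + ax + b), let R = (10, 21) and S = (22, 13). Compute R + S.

(26, 2)

(10, 21) + (22, 13). λ = (13 - 21)/(22 - 10) ≡ 29/12 mod 37. 12⁻¹ ≡ 34 (mod 37) since 12·34 = 408 ≡ 1, so λ ≡ 24.
  x = λ² - 10 - 22 = 576 - 32 ≡ 26; y = λ·(10 - 26) - 21 ≡ 2. → (26, 2)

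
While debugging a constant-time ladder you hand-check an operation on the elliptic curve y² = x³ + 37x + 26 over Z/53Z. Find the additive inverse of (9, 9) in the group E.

-(9, 9) = (9, -9 mod 53) = (9, 44).

(9, 44)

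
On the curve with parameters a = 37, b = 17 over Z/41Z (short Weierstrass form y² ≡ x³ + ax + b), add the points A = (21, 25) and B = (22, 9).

(21, 25) + (22, 9). λ = (9 - 25)/(22 - 21) ≡ 25/1 mod 41. 1⁻¹ ≡ 1 (mod 41) since 1·1 = 1 ≡ 1, so λ ≡ 25.
  x = λ² - 21 - 22 = 625 - 43 ≡ 8; y = λ·(21 - 8) - 25 ≡ 13. → (8, 13)

(8, 13)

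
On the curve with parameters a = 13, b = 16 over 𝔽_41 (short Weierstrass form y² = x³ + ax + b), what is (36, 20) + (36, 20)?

(5, 40)

tangent at (36, 20): λ = (3·36² + 13)/(2·20) ≡ 6/40. 40⁻¹ ≡ 40 (mod 41), so λ ≡ 6·40 ≡ 35.
  x = λ² - 36 - 36 = 1225 - 72 ≡ 5; y = λ·(36 - 5) - 20 ≡ 40. → (5, 40)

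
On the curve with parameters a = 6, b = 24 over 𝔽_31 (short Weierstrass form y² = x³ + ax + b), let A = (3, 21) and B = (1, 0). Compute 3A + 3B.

First 3A:
Repeated addition: build up to 3A.
2A: tangent at (3, 21): λ = (3·3² + 6)/(2·21) ≡ 2/11. 11⁻¹ ≡ 17 (mod 31), so λ ≡ 2·17 ≡ 3.
  x = λ² - 3 - 3 = 9 - 6 ≡ 3; y = λ·(3 - 3) - 21 ≡ 10. → (3, 10)
3A: (3, 10) + (3, 21): same x and y₁ ≡ -y₂, so the sum is the point at infinity.
3A = the point at infinity.
Next 3B:
Repeated addition: build up to 3B.
2B: (1, 0) + (1, 0): same x and y₁ ≡ -y₂, so the sum is the point at infinity.
3B: the point at infinity + (1, 0) = (1, 0) (identity).
3B = (1, 0).
Finally 3A + 3B:
the point at infinity + (1, 0) = (1, 0) (identity).

(1, 0)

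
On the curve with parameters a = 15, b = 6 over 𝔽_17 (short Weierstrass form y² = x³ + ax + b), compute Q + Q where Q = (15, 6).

(8, 14)

tangent at (15, 6): λ = (3·15² + 15)/(2·6) ≡ 10/12. 12⁻¹ ≡ 10 (mod 17) since 12·10 = 120 ≡ 1, so λ ≡ 10·10 ≡ 15.
  x = λ² - 15 - 15 = 225 - 30 ≡ 8; y = λ·(15 - 8) - 6 ≡ 14. → (8, 14)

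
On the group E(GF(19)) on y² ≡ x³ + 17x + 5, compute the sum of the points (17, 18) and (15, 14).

(17, 18) + (15, 14). λ = (14 - 18)/(15 - 17) ≡ 15/17 mod 19. 17⁻¹ ≡ 9 (mod 19) since 17·9 = 153 ≡ 1, so λ ≡ 2.
  x = λ² - 17 - 15 = 4 - 32 ≡ 10; y = λ·(17 - 10) - 18 ≡ 15. → (10, 15)

(10, 15)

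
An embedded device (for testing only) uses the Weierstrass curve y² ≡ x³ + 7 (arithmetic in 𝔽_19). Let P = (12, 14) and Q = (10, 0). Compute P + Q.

(12, 14) + (10, 0). λ = (0 - 14)/(10 - 12) ≡ 5/17 mod 19. 17⁻¹ ≡ 9 (mod 19), so λ ≡ 7.
  x = λ² - 12 - 10 = 49 - 22 ≡ 8; y = λ·(12 - 8) - 14 ≡ 14. → (8, 14)

(8, 14)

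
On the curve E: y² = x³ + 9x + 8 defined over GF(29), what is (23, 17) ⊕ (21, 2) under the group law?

(23, 17) + (21, 2). λ = (2 - 17)/(21 - 23) ≡ 14/27 mod 29. 27⁻¹ ≡ 14 (mod 29), so λ ≡ 22.
  x = λ² - 23 - 21 = 484 - 44 ≡ 5; y = λ·(23 - 5) - 17 ≡ 2. → (5, 2)

(5, 2)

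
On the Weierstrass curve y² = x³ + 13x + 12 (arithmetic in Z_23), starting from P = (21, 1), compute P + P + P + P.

(3, 20)

Double-and-add on 4 = (100)₂. Start with P = (21, 1) for the leading 1-bit.
double: tangent at (21, 1): λ = (3·21² + 13)/(2·1) ≡ 2/2. 2⁻¹ ≡ 12 (mod 23) since 2·12 = 24 ≡ 1, so λ ≡ 2·12 ≡ 1.
  x = λ² - 21 - 21 = 1 - 42 ≡ 5; y = λ·(21 - 5) - 1 ≡ 15. → (5, 15)
double: tangent at (5, 15): λ = (3·5² + 13)/(2·15) ≡ 19/7. 7⁻¹ ≡ 10 (mod 23) since 7·10 = 70 ≡ 1, so λ ≡ 19·10 ≡ 6.
  x = λ² - 5 - 5 = 36 - 10 ≡ 3; y = λ·(5 - 3) - 15 ≡ 20. → (3, 20)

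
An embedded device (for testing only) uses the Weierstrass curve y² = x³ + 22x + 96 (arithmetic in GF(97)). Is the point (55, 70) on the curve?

no

y² = 70² ≡ 50; x³ + 22x + 96 = 167681 ≡ 65 (mod 97). 50 ≠ 65.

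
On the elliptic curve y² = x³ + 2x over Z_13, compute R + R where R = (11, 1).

(1, 4)

tangent at (11, 1): λ = (3·11² + 2)/(2·1) ≡ 1/2. 2⁻¹ ≡ 7 (mod 13), so λ ≡ 1·7 ≡ 7.
  x = λ² - 11 - 11 = 49 - 22 ≡ 1; y = λ·(11 - 1) - 1 ≡ 4. → (1, 4)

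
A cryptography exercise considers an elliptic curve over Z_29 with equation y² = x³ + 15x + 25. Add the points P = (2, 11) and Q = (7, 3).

(2, 11) + (7, 3). λ = (3 - 11)/(7 - 2) ≡ 21/5 mod 29. 5⁻¹ ≡ 6 (mod 29), so λ ≡ 10.
  x = λ² - 2 - 7 = 100 - 9 ≡ 4; y = λ·(2 - 4) - 11 ≡ 27. → (4, 27)

(4, 27)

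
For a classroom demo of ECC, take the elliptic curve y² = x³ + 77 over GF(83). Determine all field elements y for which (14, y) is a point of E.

x³ + 0x + 77 = 2821 ≡ 82 (mod 83).
82 is a non-residue mod 83; no y exists.

none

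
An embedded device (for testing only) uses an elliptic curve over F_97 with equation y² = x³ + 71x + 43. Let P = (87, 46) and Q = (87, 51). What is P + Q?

O

The two points share x = 87 and their y-coordinates satisfy 46 + 51 ≡ 0 (mod 97), so they are inverses. Their sum is 𝒪.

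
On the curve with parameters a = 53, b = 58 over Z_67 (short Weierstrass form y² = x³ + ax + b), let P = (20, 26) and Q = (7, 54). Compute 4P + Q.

(36, 39)

First 4P:
Double-and-add on 4 = (100)₂. Start with P = (20, 26) for the leading 1-bit.
double: tangent at (20, 26): λ = (3·20² + 53)/(2·26) ≡ 47/52. 52⁻¹ ≡ 58 (mod 67) since 52·58 = 3016 ≡ 1, so λ ≡ 47·58 ≡ 46.
  x = λ² - 20 - 20 = 2116 - 40 ≡ 66; y = λ·(20 - 66) - 26 ≡ 2. → (66, 2)
double: tangent at (66, 2): λ = (3·66² + 53)/(2·2) ≡ 56/4. 4⁻¹ ≡ 17 (mod 67) since 4·17 = 68 ≡ 1, so λ ≡ 56·17 ≡ 14.
  x = λ² - 66 - 66 = 196 - 132 ≡ 64; y = λ·(66 - 64) - 2 ≡ 26. → (64, 26)
4P = (64, 26).
Finally 4P + Q:
(64, 26) + (7, 54). λ = (54 - 26)/(7 - 64) ≡ 28/10 mod 67. 10⁻¹ ≡ 47 (mod 67), so λ ≡ 43.
  x = λ² - 64 - 7 = 1849 - 71 ≡ 36; y = λ·(64 - 36) - 26 ≡ 39. → (36, 39)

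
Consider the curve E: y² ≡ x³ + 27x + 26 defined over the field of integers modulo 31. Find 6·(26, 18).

Write P = (26, 18).
Double-and-add on 6 = (110)₂. Start with P = (26, 18) for the leading 1-bit.
double: tangent at (26, 18): λ = (3·26² + 27)/(2·18) ≡ 9/5. 5⁻¹ ≡ 25 (mod 31) since 5·25 = 125 ≡ 1, so λ ≡ 9·25 ≡ 8.
  x = λ² - 26 - 26 = 64 - 52 ≡ 12; y = λ·(26 - 12) - 18 ≡ 1. → (12, 1)
add P: (12, 1) + (26, 18). λ = (18 - 1)/(26 - 12) ≡ 17/14 mod 31. 14⁻¹ ≡ 20 (mod 31) since 14·20 = 280 ≡ 1, so λ ≡ 30.
  x = λ² - 12 - 26 = 900 - 38 ≡ 25; y = λ·(12 - 25) - 1 ≡ 12. → (25, 12)
double: tangent at (25, 12): λ = (3·25² + 27)/(2·12) ≡ 11/24. 24⁻¹ ≡ 22 (mod 31) since 24·22 = 528 ≡ 1, so λ ≡ 11·22 ≡ 25.
  x = λ² - 25 - 25 = 625 - 50 ≡ 17; y = λ·(25 - 17) - 12 ≡ 2. → (17, 2)

(17, 2)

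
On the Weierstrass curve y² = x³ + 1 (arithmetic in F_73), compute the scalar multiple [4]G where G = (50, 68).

(66, 60)

Double-and-add on 4 = (100)₂. Start with G = (50, 68) for the leading 1-bit.
double: tangent at (50, 68): λ = (3·50² + 0)/(2·68) ≡ 54/63. 63⁻¹ ≡ 51 (mod 73) since 63·51 = 3213 ≡ 1, so λ ≡ 54·51 ≡ 53.
  x = λ² - 50 - 50 = 2809 - 100 ≡ 8; y = λ·(50 - 8) - 68 ≡ 41. → (8, 41)
double: tangent at (8, 41): λ = (3·8² + 0)/(2·41) ≡ 46/9. 9⁻¹ ≡ 65 (mod 73), so λ ≡ 46·65 ≡ 70.
  x = λ² - 8 - 8 = 4900 - 16 ≡ 66; y = λ·(8 - 66) - 41 ≡ 60. → (66, 60)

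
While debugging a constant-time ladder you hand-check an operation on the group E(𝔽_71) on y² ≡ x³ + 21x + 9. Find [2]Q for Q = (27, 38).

tangent at (27, 38): λ = (3·27² + 21)/(2·38) ≡ 7/5. 5⁻¹ ≡ 57 (mod 71), so λ ≡ 7·57 ≡ 44.
  x = λ² - 27 - 27 = 1936 - 54 ≡ 36; y = λ·(27 - 36) - 38 ≡ 63. → (36, 63)

(36, 63)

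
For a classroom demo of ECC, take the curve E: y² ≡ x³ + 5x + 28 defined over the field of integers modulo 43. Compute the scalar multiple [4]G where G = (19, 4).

Repeated addition: build up to 4G.
2G: tangent at (19, 4): λ = (3·19² + 5)/(2·4) ≡ 13/8. 8⁻¹ ≡ 27 (mod 43), so λ ≡ 13·27 ≡ 7.
  x = λ² - 19 - 19 = 49 - 38 ≡ 11; y = λ·(19 - 11) - 4 ≡ 9. → (11, 9)
3G: (11, 9) + (19, 4). λ = (4 - 9)/(19 - 11) ≡ 38/8 mod 43. 8⁻¹ ≡ 27 (mod 43), so λ ≡ 37.
  x = λ² - 11 - 19 = 1369 - 30 ≡ 6; y = λ·(11 - 6) - 9 ≡ 4. → (6, 4)
4G: (6, 4) + (19, 4). λ = (4 - 4)/(19 - 6) ≡ 0/13 mod 43. 13⁻¹ ≡ 10 (mod 43) since 13·10 = 130 ≡ 1, so λ ≡ 0.
  x = λ² - 6 - 19 = 0 - 25 ≡ 18; y = λ·(6 - 18) - 4 ≡ 39. → (18, 39)

(18, 39)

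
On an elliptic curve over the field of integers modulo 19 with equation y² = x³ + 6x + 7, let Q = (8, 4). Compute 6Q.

Repeated addition: build up to 6Q.
2Q: tangent at (8, 4): λ = (3·8² + 6)/(2·4) ≡ 8/8. 8⁻¹ ≡ 12 (mod 19) since 8·12 = 96 ≡ 1, so λ ≡ 8·12 ≡ 1.
  x = λ² - 8 - 8 = 1 - 16 ≡ 4; y = λ·(8 - 4) - 4 ≡ 0. → (4, 0)
3Q: (4, 0) + (8, 4). λ = (4 - 0)/(8 - 4) ≡ 4/4 mod 19. 4⁻¹ ≡ 5 (mod 19) since 4·5 = 20 ≡ 1, so λ ≡ 1.
  x = λ² - 4 - 8 = 1 - 12 ≡ 8; y = λ·(4 - 8) - 0 ≡ 15. → (8, 15)
4Q: (8, 15) + (8, 4): same x and y₁ ≡ -y₂, so the sum is O.
5Q: O + (8, 4) = (8, 4) (identity).
6Q: tangent at (8, 4): λ = (3·8² + 6)/(2·4) ≡ 8/8. 8⁻¹ ≡ 12 (mod 19), so λ ≡ 8·12 ≡ 1.
  x = λ² - 8 - 8 = 1 - 16 ≡ 4; y = λ·(8 - 4) - 4 ≡ 0. → (4, 0)

(4, 0)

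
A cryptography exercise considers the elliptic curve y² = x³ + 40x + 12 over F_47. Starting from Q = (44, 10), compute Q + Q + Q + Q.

Repeated addition: build up to 4Q.
2Q: tangent at (44, 10): λ = (3·44² + 40)/(2·10) ≡ 20/20. 20⁻¹ ≡ 40 (mod 47), so λ ≡ 20·40 ≡ 1.
  x = λ² - 44 - 44 = 1 - 88 ≡ 7; y = λ·(44 - 7) - 10 ≡ 27. → (7, 27)
3Q: (7, 27) + (44, 10). λ = (10 - 27)/(44 - 7) ≡ 30/37 mod 47. 37⁻¹ ≡ 14 (mod 47), so λ ≡ 44.
  x = λ² - 7 - 44 = 1936 - 51 ≡ 5; y = λ·(7 - 5) - 27 ≡ 14. → (5, 14)
4Q: (5, 14) + (44, 10). λ = (10 - 14)/(44 - 5) ≡ 43/39 mod 47. 39⁻¹ ≡ 41 (mod 47) since 39·41 = 1599 ≡ 1, so λ ≡ 24.
  x = λ² - 5 - 44 = 576 - 49 ≡ 10; y = λ·(5 - 10) - 14 ≡ 7. → (10, 7)

(10, 7)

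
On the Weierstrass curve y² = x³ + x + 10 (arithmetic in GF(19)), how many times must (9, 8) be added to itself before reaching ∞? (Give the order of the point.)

7

2P: tangent at (9, 8): λ = (3·9² + 1)/(2·8) ≡ 16/16. 16⁻¹ ≡ 6 (mod 19), so λ ≡ 16·6 ≡ 1.
  x = λ² - 9 - 9 = 1 - 18 ≡ 2; y = λ·(9 - 2) - 8 ≡ 18. → (2, 18)
3P: (2, 18) + (9, 8). λ = (8 - 18)/(9 - 2) ≡ 9/7 mod 19. 7⁻¹ ≡ 11 (mod 19), so λ ≡ 4.
  x = λ² - 2 - 9 = 16 - 11 ≡ 5; y = λ·(2 - 5) - 18 ≡ 8. → (5, 8)
4P: (5, 8) + (9, 8). λ = (8 - 8)/(9 - 5) ≡ 0/4 mod 19. 4⁻¹ ≡ 5 (mod 19), so λ ≡ 0.
  x = λ² - 5 - 9 = 0 - 14 ≡ 5; y = λ·(5 - 5) - 8 ≡ 11. → (5, 11)
5P: (5, 11) + (9, 8). λ = (8 - 11)/(9 - 5) ≡ 16/4 mod 19. 4⁻¹ ≡ 5 (mod 19), so λ ≡ 4.
  x = λ² - 5 - 9 = 16 - 14 ≡ 2; y = λ·(5 - 2) - 11 ≡ 1. → (2, 1)
6P: (2, 1) + (9, 8). λ = (8 - 1)/(9 - 2) ≡ 7/7 mod 19. 7⁻¹ ≡ 11 (mod 19), so λ ≡ 1.
  x = λ² - 2 - 9 = 1 - 11 ≡ 9; y = λ·(2 - 9) - 1 ≡ 11. → (9, 11)
7P: (9, 11) + (9, 8): same x and y₁ ≡ -y₂, so the sum is ∞.
7P = ∞, so the order is 7.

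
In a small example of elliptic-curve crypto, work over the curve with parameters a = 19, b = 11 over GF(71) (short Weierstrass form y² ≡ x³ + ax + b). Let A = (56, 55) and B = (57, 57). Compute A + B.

(56, 55) + (57, 57). λ = (57 - 55)/(57 - 56) ≡ 2/1 mod 71. 1⁻¹ ≡ 1 (mod 71), so λ ≡ 2.
  x = λ² - 56 - 57 = 4 - 113 ≡ 33; y = λ·(56 - 33) - 55 ≡ 62. → (33, 62)

(33, 62)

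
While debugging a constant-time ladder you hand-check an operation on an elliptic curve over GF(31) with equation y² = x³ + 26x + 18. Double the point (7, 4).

(24, 12)

tangent at (7, 4): λ = (3·7² + 26)/(2·4) ≡ 18/8. 8⁻¹ ≡ 4 (mod 31), so λ ≡ 18·4 ≡ 10.
  x = λ² - 7 - 7 = 100 - 14 ≡ 24; y = λ·(7 - 24) - 4 ≡ 12. → (24, 12)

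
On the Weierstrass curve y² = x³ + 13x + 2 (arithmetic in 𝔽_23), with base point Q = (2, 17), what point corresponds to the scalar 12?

O

Double-and-add on 12 = (1100)₂. Start with Q = (2, 17) for the leading 1-bit.
double: tangent at (2, 17): λ = (3·2² + 13)/(2·17) ≡ 2/11. 11⁻¹ ≡ 21 (mod 23) since 11·21 = 231 ≡ 1, so λ ≡ 2·21 ≡ 19.
  x = λ² - 2 - 2 = 361 - 4 ≡ 12; y = λ·(2 - 12) - 17 ≡ 0. → (12, 0)
add Q: (12, 0) + (2, 17). λ = (17 - 0)/(2 - 12) ≡ 17/13 mod 23. 13⁻¹ ≡ 16 (mod 23), so λ ≡ 19.
  x = λ² - 12 - 2 = 361 - 14 ≡ 2; y = λ·(12 - 2) - 0 ≡ 6. → (2, 6)
double: tangent at (2, 6): λ = (3·2² + 13)/(2·6) ≡ 2/12. 12⁻¹ ≡ 2 (mod 23) since 12·2 = 24 ≡ 1, so λ ≡ 2·2 ≡ 4.
  x = λ² - 2 - 2 = 16 - 4 ≡ 12; y = λ·(2 - 12) - 6 ≡ 0. → (12, 0)
double: (12, 0) + (12, 0): same x and y₁ ≡ -y₂, so the sum is ∞.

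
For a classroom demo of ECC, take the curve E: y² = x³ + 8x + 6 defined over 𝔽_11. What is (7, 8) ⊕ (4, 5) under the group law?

(1, 9)

(7, 8) + (4, 5). λ = (5 - 8)/(4 - 7) ≡ 8/8 mod 11. 8⁻¹ ≡ 7 (mod 11), so λ ≡ 1.
  x = λ² - 7 - 4 = 1 - 11 ≡ 1; y = λ·(7 - 1) - 8 ≡ 9. → (1, 9)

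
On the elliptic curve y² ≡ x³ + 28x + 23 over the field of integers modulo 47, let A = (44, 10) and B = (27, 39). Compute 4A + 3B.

(33, 6)

First 4A:
Repeated addition: build up to 4A.
2A: tangent at (44, 10): λ = (3·44² + 28)/(2·10) ≡ 8/20. 20⁻¹ ≡ 40 (mod 47) since 20·40 = 800 ≡ 1, so λ ≡ 8·40 ≡ 38.
  x = λ² - 44 - 44 = 1444 - 88 ≡ 40; y = λ·(44 - 40) - 10 ≡ 1. → (40, 1)
3A: (40, 1) + (44, 10). λ = (10 - 1)/(44 - 40) ≡ 9/4 mod 47. 4⁻¹ ≡ 12 (mod 47) since 4·12 = 48 ≡ 1, so λ ≡ 14.
  x = λ² - 40 - 44 = 196 - 84 ≡ 18; y = λ·(40 - 18) - 1 ≡ 25. → (18, 25)
4A: (18, 25) + (44, 10). λ = (10 - 25)/(44 - 18) ≡ 32/26 mod 47. 26⁻¹ ≡ 38 (mod 47) since 26·38 = 988 ≡ 1, so λ ≡ 41.
  x = λ² - 18 - 44 = 1681 - 62 ≡ 21; y = λ·(18 - 21) - 25 ≡ 40. → (21, 40)
4A = (21, 40).
Next 3B:
Repeated addition: build up to 3B.
2B: tangent at (27, 39): λ = (3·27² + 28)/(2·39) ≡ 6/31. 31⁻¹ ≡ 44 (mod 47) since 31·44 = 1364 ≡ 1, so λ ≡ 6·44 ≡ 29.
  x = λ² - 27 - 27 = 841 - 54 ≡ 35; y = λ·(27 - 35) - 39 ≡ 11. → (35, 11)
3B: (35, 11) + (27, 39). λ = (39 - 11)/(27 - 35) ≡ 28/39 mod 47. 39⁻¹ ≡ 41 (mod 47) since 39·41 = 1599 ≡ 1, so λ ≡ 20.
  x = λ² - 35 - 27 = 400 - 62 ≡ 9; y = λ·(35 - 9) - 11 ≡ 39. → (9, 39)
3B = (9, 39).
Finally 4A + 3B:
(21, 40) + (9, 39). λ = (39 - 40)/(9 - 21) ≡ 46/35 mod 47. 35⁻¹ ≡ 43 (mod 47), so λ ≡ 4.
  x = λ² - 21 - 9 = 16 - 30 ≡ 33; y = λ·(21 - 33) - 40 ≡ 6. → (33, 6)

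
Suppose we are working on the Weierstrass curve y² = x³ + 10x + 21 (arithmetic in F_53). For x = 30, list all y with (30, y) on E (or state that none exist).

none

x³ + 10x + 21 = 27321 ≡ 26 (mod 53).
26 is a non-residue mod 53; no y exists.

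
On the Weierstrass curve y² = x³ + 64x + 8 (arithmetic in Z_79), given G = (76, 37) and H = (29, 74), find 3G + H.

First 3G:
Repeated addition: build up to 3G.
2G: tangent at (76, 37): λ = (3·76² + 64)/(2·37) ≡ 12/74. 74⁻¹ ≡ 63 (mod 79), so λ ≡ 12·63 ≡ 45.
  x = λ² - 76 - 76 = 2025 - 152 ≡ 56; y = λ·(76 - 56) - 37 ≡ 73. → (56, 73)
3G: (56, 73) + (76, 37). λ = (37 - 73)/(76 - 56) ≡ 43/20 mod 79. 20⁻¹ ≡ 4 (mod 79) since 20·4 = 80 ≡ 1, so λ ≡ 14.
  x = λ² - 56 - 76 = 196 - 132 ≡ 64; y = λ·(56 - 64) - 73 ≡ 52. → (64, 52)
3G = (64, 52).
Finally 3G + H:
(64, 52) + (29, 74). λ = (74 - 52)/(29 - 64) ≡ 22/44 mod 79. 44⁻¹ ≡ 9 (mod 79) since 44·9 = 396 ≡ 1, so λ ≡ 40.
  x = λ² - 64 - 29 = 1600 - 93 ≡ 6; y = λ·(64 - 6) - 52 ≡ 56. → (6, 56)

(6, 56)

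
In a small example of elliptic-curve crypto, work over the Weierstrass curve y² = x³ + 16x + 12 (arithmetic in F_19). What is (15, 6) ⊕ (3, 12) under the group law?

(6, 18)

(15, 6) + (3, 12). λ = (12 - 6)/(3 - 15) ≡ 6/7 mod 19. 7⁻¹ ≡ 11 (mod 19), so λ ≡ 9.
  x = λ² - 15 - 3 = 81 - 18 ≡ 6; y = λ·(15 - 6) - 6 ≡ 18. → (6, 18)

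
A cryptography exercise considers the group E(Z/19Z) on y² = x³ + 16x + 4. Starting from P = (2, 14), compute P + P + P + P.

Repeated addition: build up to 4P.
2P: tangent at (2, 14): λ = (3·2² + 16)/(2·14) ≡ 9/9. 9⁻¹ ≡ 17 (mod 19), so λ ≡ 9·17 ≡ 1.
  x = λ² - 2 - 2 = 1 - 4 ≡ 16; y = λ·(2 - 16) - 14 ≡ 10. → (16, 10)
3P: (16, 10) + (2, 14). λ = (14 - 10)/(2 - 16) ≡ 4/5 mod 19. 5⁻¹ ≡ 4 (mod 19), so λ ≡ 16.
  x = λ² - 16 - 2 = 256 - 18 ≡ 10; y = λ·(16 - 10) - 10 ≡ 10. → (10, 10)
4P: (10, 10) + (2, 14). λ = (14 - 10)/(2 - 10) ≡ 4/11 mod 19. 11⁻¹ ≡ 7 (mod 19), so λ ≡ 9.
  x = λ² - 10 - 2 = 81 - 12 ≡ 12; y = λ·(10 - 12) - 10 ≡ 10. → (12, 10)

(12, 10)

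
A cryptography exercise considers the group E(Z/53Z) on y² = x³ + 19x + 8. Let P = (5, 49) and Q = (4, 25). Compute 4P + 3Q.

First 4P:
Repeated addition: build up to 4P.
2P: tangent at (5, 49): λ = (3·5² + 19)/(2·49) ≡ 41/45. 45⁻¹ ≡ 33 (mod 53), so λ ≡ 41·33 ≡ 28.
  x = λ² - 5 - 5 = 784 - 10 ≡ 32; y = λ·(5 - 32) - 49 ≡ 43. → (32, 43)
3P: (32, 43) + (5, 49). λ = (49 - 43)/(5 - 32) ≡ 6/26 mod 53. 26⁻¹ ≡ 51 (mod 53), so λ ≡ 41.
  x = λ² - 32 - 5 = 1681 - 37 ≡ 1; y = λ·(32 - 1) - 43 ≡ 9. → (1, 9)
4P: (1, 9) + (5, 49). λ = (49 - 9)/(5 - 1) ≡ 40/4 mod 53. 4⁻¹ ≡ 40 (mod 53), so λ ≡ 10.
  x = λ² - 1 - 5 = 100 - 6 ≡ 41; y = λ·(1 - 41) - 9 ≡ 15. → (41, 15)
4P = (41, 15).
Next 3Q:
Repeated addition: build up to 3Q.
2Q: tangent at (4, 25): λ = (3·4² + 19)/(2·25) ≡ 14/50. 50⁻¹ ≡ 35 (mod 53), so λ ≡ 14·35 ≡ 13.
  x = λ² - 4 - 4 = 169 - 8 ≡ 2; y = λ·(4 - 2) - 25 ≡ 1. → (2, 1)
3Q: (2, 1) + (4, 25). λ = (25 - 1)/(4 - 2) ≡ 24/2 mod 53. 2⁻¹ ≡ 27 (mod 53) since 2·27 = 54 ≡ 1, so λ ≡ 12.
  x = λ² - 2 - 4 = 144 - 6 ≡ 32; y = λ·(2 - 32) - 1 ≡ 10. → (32, 10)
3Q = (32, 10).
Finally 4P + 3Q:
(41, 15) + (32, 10). λ = (10 - 15)/(32 - 41) ≡ 48/44 mod 53. 44⁻¹ ≡ 47 (mod 53) since 44·47 = 2068 ≡ 1, so λ ≡ 30.
  x = λ² - 41 - 32 = 900 - 73 ≡ 32; y = λ·(41 - 32) - 15 ≡ 43. → (32, 43)

(32, 43)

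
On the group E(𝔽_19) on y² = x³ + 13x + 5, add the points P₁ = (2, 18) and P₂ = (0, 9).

(2, 18) + (0, 9). λ = (9 - 18)/(0 - 2) ≡ 10/17 mod 19. 17⁻¹ ≡ 9 (mod 19), so λ ≡ 14.
  x = λ² - 2 - 0 = 196 - 2 ≡ 4; y = λ·(2 - 4) - 18 ≡ 11. → (4, 11)

(4, 11)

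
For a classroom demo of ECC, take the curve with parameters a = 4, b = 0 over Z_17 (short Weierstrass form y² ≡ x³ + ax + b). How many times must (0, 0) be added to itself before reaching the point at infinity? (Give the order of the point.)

2P: (0, 0) + (0, 0): same x and y₁ ≡ -y₂, so the sum is the point at infinity.
2P = the point at infinity, so the order is 2.

2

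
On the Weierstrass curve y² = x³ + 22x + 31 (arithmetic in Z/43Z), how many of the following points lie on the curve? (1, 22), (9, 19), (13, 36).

1

(1, 22): 22² ≡ 11, rhs ≡ 11 → on.
(9, 19): 19² ≡ 17, rhs ≡ 12 → off.
(13, 36): 36² ≡ 6, rhs ≡ 20 → off.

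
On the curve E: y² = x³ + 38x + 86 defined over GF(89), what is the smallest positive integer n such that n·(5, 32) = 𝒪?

8

2P: tangent at (5, 32): λ = (3·5² + 38)/(2·32) ≡ 24/64. 64⁻¹ ≡ 32 (mod 89), so λ ≡ 24·32 ≡ 56.
  x = λ² - 5 - 5 = 3136 - 10 ≡ 11; y = λ·(5 - 11) - 32 ≡ 77. → (11, 77)
3P: (11, 77) + (5, 32). λ = (32 - 77)/(5 - 11) ≡ 44/83 mod 89. 83⁻¹ ≡ 74 (mod 89) since 83·74 = 6142 ≡ 1, so λ ≡ 52.
  x = λ² - 11 - 5 = 2704 - 16 ≡ 18; y = λ·(11 - 18) - 77 ≡ 4. → (18, 4)
4P: (18, 4) + (5, 32). λ = (32 - 4)/(5 - 18) ≡ 28/76 mod 89. 76⁻¹ ≡ 41 (mod 89) since 76·41 = 3116 ≡ 1, so λ ≡ 80.
  x = λ² - 18 - 5 = 6400 - 23 ≡ 58; y = λ·(18 - 58) - 4 ≡ 0. → (58, 0)
5P: (58, 0) + (5, 32). λ = (32 - 0)/(5 - 58) ≡ 32/36 mod 89. 36⁻¹ ≡ 47 (mod 89) since 36·47 = 1692 ≡ 1, so λ ≡ 80.
  x = λ² - 58 - 5 = 6400 - 63 ≡ 18; y = λ·(58 - 18) - 0 ≡ 85. → (18, 85)
6P: (18, 85) + (5, 32). λ = (32 - 85)/(5 - 18) ≡ 36/76 mod 89. 76⁻¹ ≡ 41 (mod 89), so λ ≡ 52.
  x = λ² - 18 - 5 = 2704 - 23 ≡ 11; y = λ·(18 - 11) - 85 ≡ 12. → (11, 12)
7P: (11, 12) + (5, 32). λ = (32 - 12)/(5 - 11) ≡ 20/83 mod 89. 83⁻¹ ≡ 74 (mod 89), so λ ≡ 56.
  x = λ² - 11 - 5 = 3136 - 16 ≡ 5; y = λ·(11 - 5) - 12 ≡ 57. → (5, 57)
8P: (5, 57) + (5, 32): same x and y₁ ≡ -y₂, so the sum is 𝒪.
8P = 𝒪, so the order is 8.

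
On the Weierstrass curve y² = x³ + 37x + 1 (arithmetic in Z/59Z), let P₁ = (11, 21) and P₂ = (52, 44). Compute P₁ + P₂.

(0, 1)

(11, 21) + (52, 44). λ = (44 - 21)/(52 - 11) ≡ 23/41 mod 59. 41⁻¹ ≡ 36 (mod 59), so λ ≡ 2.
  x = λ² - 11 - 52 = 4 - 63 ≡ 0; y = λ·(11 - 0) - 21 ≡ 1. → (0, 1)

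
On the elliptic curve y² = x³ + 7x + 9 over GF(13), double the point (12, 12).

tangent at (12, 12): λ = (3·12² + 7)/(2·12) ≡ 10/11. 11⁻¹ ≡ 6 (mod 13) since 11·6 = 66 ≡ 1, so λ ≡ 10·6 ≡ 8.
  x = λ² - 12 - 12 = 64 - 24 ≡ 1; y = λ·(12 - 1) - 12 ≡ 11. → (1, 11)

(1, 11)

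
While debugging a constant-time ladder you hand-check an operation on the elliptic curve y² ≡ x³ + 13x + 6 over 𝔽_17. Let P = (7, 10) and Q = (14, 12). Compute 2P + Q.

(3, 15)

First 2P:
Repeated addition: build up to 2P.
2P: tangent at (7, 10): λ = (3·7² + 13)/(2·10) ≡ 7/3. 3⁻¹ ≡ 6 (mod 17), so λ ≡ 7·6 ≡ 8.
  x = λ² - 7 - 7 = 64 - 14 ≡ 16; y = λ·(7 - 16) - 10 ≡ 3. → (16, 3)
2P = (16, 3).
Finally 2P + Q:
(16, 3) + (14, 12). λ = (12 - 3)/(14 - 16) ≡ 9/15 mod 17. 15⁻¹ ≡ 8 (mod 17) since 15·8 = 120 ≡ 1, so λ ≡ 4.
  x = λ² - 16 - 14 = 16 - 30 ≡ 3; y = λ·(16 - 3) - 3 ≡ 15. → (3, 15)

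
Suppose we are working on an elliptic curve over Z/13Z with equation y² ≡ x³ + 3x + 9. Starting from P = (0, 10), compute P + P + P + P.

(2, 7)

Repeated addition: build up to 4P.
2P: tangent at (0, 10): λ = (3·0² + 3)/(2·10) ≡ 3/7. 7⁻¹ ≡ 2 (mod 13), so λ ≡ 3·2 ≡ 6.
  x = λ² - 0 - 0 = 36 - 0 ≡ 10; y = λ·(0 - 10) - 10 ≡ 8. → (10, 8)
3P: (10, 8) + (0, 10). λ = (10 - 8)/(0 - 10) ≡ 2/3 mod 13. 3⁻¹ ≡ 9 (mod 13) since 3·9 = 27 ≡ 1, so λ ≡ 5.
  x = λ² - 10 - 0 = 25 - 10 ≡ 2; y = λ·(10 - 2) - 8 ≡ 6. → (2, 6)
4P: (2, 6) + (0, 10). λ = (10 - 6)/(0 - 2) ≡ 4/11 mod 13. 11⁻¹ ≡ 6 (mod 13) since 11·6 = 66 ≡ 1, so λ ≡ 11.
  x = λ² - 2 - 0 = 121 - 2 ≡ 2; y = λ·(2 - 2) - 6 ≡ 7. → (2, 7)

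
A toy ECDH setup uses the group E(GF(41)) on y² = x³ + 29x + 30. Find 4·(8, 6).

Write G = (8, 6).
Double-and-add on 4 = (100)₂. Start with G = (8, 6) for the leading 1-bit.
double: tangent at (8, 6): λ = (3·8² + 29)/(2·6) ≡ 16/12. 12⁻¹ ≡ 24 (mod 41) since 12·24 = 288 ≡ 1, so λ ≡ 16·24 ≡ 15.
  x = λ² - 8 - 8 = 225 - 16 ≡ 4; y = λ·(8 - 4) - 6 ≡ 13. → (4, 13)
double: tangent at (4, 13): λ = (3·4² + 29)/(2·13) ≡ 36/26. 26⁻¹ ≡ 30 (mod 41), so λ ≡ 36·30 ≡ 14.
  x = λ² - 4 - 4 = 196 - 8 ≡ 24; y = λ·(4 - 24) - 13 ≡ 35. → (24, 35)

(24, 35)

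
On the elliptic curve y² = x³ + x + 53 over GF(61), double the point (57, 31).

tangent at (57, 31): λ = (3·57² + 1)/(2·31) ≡ 49/1. 1⁻¹ ≡ 1 (mod 61) since 1·1 = 1 ≡ 1, so λ ≡ 49·1 ≡ 49.
  x = λ² - 57 - 57 = 2401 - 114 ≡ 30; y = λ·(57 - 30) - 31 ≡ 11. → (30, 11)

(30, 11)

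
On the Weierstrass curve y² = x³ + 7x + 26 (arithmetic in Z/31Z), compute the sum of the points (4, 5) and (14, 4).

(22, 3)

(4, 5) + (14, 4). λ = (4 - 5)/(14 - 4) ≡ 30/10 mod 31. 10⁻¹ ≡ 28 (mod 31), so λ ≡ 3.
  x = λ² - 4 - 14 = 9 - 18 ≡ 22; y = λ·(4 - 22) - 5 ≡ 3. → (22, 3)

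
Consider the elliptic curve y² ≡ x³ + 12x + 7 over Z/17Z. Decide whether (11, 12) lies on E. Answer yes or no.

y² = 12² ≡ 8; x³ + 12x + 7 = 1470 ≡ 8 (mod 17). 8 = 8.

yes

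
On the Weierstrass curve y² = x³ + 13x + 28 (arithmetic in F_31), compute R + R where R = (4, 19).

(11, 13)

tangent at (4, 19): λ = (3·4² + 13)/(2·19) ≡ 30/7. 7⁻¹ ≡ 9 (mod 31), so λ ≡ 30·9 ≡ 22.
  x = λ² - 4 - 4 = 484 - 8 ≡ 11; y = λ·(4 - 11) - 19 ≡ 13. → (11, 13)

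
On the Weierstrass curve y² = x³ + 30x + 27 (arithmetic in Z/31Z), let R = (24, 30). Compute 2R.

(11, 13)

tangent at (24, 30): λ = (3·24² + 30)/(2·30) ≡ 22/29. 29⁻¹ ≡ 15 (mod 31), so λ ≡ 22·15 ≡ 20.
  x = λ² - 24 - 24 = 400 - 48 ≡ 11; y = λ·(24 - 11) - 30 ≡ 13. → (11, 13)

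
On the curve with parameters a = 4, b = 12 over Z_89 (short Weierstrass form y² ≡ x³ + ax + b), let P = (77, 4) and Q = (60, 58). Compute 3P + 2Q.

(18, 65)

First 3P:
Repeated addition: build up to 3P.
2P: tangent at (77, 4): λ = (3·77² + 4)/(2·4) ≡ 80/8. 8⁻¹ ≡ 78 (mod 89) since 8·78 = 624 ≡ 1, so λ ≡ 80·78 ≡ 10.
  x = λ² - 77 - 77 = 100 - 154 ≡ 35; y = λ·(77 - 35) - 4 ≡ 60. → (35, 60)
3P: (35, 60) + (77, 4). λ = (4 - 60)/(77 - 35) ≡ 33/42 mod 89. 42⁻¹ ≡ 53 (mod 89), so λ ≡ 58.
  x = λ² - 35 - 77 = 3364 - 112 ≡ 48; y = λ·(35 - 48) - 60 ≡ 76. → (48, 76)
3P = (48, 76).
Next 2Q:
Repeated addition: build up to 2Q.
2Q: tangent at (60, 58): λ = (3·60² + 4)/(2·58) ≡ 35/27. 27⁻¹ ≡ 33 (mod 89), so λ ≡ 35·33 ≡ 87.
  x = λ² - 60 - 60 = 7569 - 120 ≡ 62; y = λ·(60 - 62) - 58 ≡ 35. → (62, 35)
2Q = (62, 35).
Finally 3P + 2Q:
(48, 76) + (62, 35). λ = (35 - 76)/(62 - 48) ≡ 48/14 mod 89. 14⁻¹ ≡ 70 (mod 89) since 14·70 = 980 ≡ 1, so λ ≡ 67.
  x = λ² - 48 - 62 = 4489 - 110 ≡ 18; y = λ·(48 - 18) - 76 ≡ 65. → (18, 65)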